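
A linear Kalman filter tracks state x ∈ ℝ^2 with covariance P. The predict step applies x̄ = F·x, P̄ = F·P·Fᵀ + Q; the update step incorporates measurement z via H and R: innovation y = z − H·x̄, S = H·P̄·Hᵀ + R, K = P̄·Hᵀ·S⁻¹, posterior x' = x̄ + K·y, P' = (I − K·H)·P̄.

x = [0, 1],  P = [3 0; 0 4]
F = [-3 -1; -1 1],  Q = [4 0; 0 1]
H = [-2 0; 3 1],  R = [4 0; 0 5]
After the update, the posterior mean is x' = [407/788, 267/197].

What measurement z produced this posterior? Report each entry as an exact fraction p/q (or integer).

z = [-1, 3]

x̄ = F·x = [-1, 1]
P̄ = F·P·Fᵀ + Q = [35 5; 5 8]
S = H·P̄·Hᵀ + R = [144 -220; -220 358]
K = P̄·Hᵀ·S⁻¹ = [-215/788 55/394; 185/394 139/394]
x' − x̄ = [1195/788, 70/197] = K·y
y = (KᵀK)⁻¹·Kᵀ·(x' − x̄) = [-3, 5]
z = y + H·x̄ = [-3, 5] + [2, -2] = [-1, 3]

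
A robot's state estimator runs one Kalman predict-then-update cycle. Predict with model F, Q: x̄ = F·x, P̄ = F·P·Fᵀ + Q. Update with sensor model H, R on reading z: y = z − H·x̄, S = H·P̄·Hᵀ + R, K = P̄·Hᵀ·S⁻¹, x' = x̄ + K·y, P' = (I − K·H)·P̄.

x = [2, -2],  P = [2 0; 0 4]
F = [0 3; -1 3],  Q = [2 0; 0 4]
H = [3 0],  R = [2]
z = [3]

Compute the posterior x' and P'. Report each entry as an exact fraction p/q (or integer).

x̄ = F·x = [-6, -8]
P̄ = F·P·Fᵀ + Q = [38 36; 36 42]
y = z − H·x̄ = [21]
S = H·P̄·Hᵀ + R = [344]
K = P̄·Hᵀ·S⁻¹ = [57/172; 27/86]
x' = x̄ + K·y = [165/172, -121/86]
P' = (I − K·H)·P̄ = [19/86 9/43; 9/43 348/43]

x' = [165/172, -121/86]
P' = [19/86 9/43; 9/43 348/43]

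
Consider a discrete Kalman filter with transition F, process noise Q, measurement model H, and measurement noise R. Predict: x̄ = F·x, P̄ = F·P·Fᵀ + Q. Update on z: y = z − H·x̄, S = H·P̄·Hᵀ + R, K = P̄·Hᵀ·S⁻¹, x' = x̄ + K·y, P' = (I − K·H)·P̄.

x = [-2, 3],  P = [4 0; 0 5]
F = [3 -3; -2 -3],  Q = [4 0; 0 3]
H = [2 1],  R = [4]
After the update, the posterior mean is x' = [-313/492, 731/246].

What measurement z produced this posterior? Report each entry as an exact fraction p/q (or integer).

z = [2]

x̄ = F·x = [-15, -5]
P̄ = F·P·Fᵀ + Q = [85 21; 21 64]
S = H·P̄·Hᵀ + R = [492]
K = P̄·Hᵀ·S⁻¹ = [191/492; 53/246]
x' − x̄ = [7067/492, 1961/246] = K·y
y = (KᵀK)⁻¹·Kᵀ·(x' − x̄) = [37]
z = y + H·x̄ = [37] + [-35] = [2]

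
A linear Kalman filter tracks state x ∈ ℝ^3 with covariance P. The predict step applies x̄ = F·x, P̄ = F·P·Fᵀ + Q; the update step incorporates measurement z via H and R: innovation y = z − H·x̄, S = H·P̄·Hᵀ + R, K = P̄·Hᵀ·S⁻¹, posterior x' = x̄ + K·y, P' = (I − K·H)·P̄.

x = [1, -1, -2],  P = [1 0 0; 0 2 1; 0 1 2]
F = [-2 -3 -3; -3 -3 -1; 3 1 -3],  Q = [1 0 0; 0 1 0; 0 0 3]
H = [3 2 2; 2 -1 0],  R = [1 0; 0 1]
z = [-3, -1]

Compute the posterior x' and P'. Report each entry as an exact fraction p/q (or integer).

x' = [-9383/4612, -3789/1153, 5563/1153]
P' = [15351/9224 7343/2306 -6456/1153; 7343/2306 7986/1153 -13329/1153; -6456/1153 -13329/1153 22993/1153]

x̄ = F·x = [7, 2, 8]
P̄ = F·P·Fᵀ + Q = [59 42 12; 42 36 -1; 12 -1 26]
y = z − H·x̄ = [-44, -13]
S = H·P̄·Hᵀ + R = [1420 374; 374 105]
K = P̄·Hᵀ·S⁻¹ = [1501/9224 665/4612; 657/2306 -643/1153; -40/1153 417/1153]
x' = x̄ + K·y = [-9383/4612, -3789/1153, 5563/1153]
P' = (I − K·H)·P̄ = [15351/9224 7343/2306 -6456/1153; 7343/2306 7986/1153 -13329/1153; -6456/1153 -13329/1153 22993/1153]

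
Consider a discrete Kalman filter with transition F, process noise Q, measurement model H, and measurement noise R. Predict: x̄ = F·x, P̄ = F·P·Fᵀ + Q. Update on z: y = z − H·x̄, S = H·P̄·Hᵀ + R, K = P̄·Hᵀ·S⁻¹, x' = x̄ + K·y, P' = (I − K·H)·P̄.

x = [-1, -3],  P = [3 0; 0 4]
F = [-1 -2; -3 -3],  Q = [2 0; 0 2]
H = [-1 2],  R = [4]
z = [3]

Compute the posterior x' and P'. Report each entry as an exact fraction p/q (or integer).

x̄ = F·x = [7, 12]
P̄ = F·P·Fᵀ + Q = [21 33; 33 65]
y = z − H·x̄ = [-14]
S = H·P̄·Hᵀ + R = [153]
K = P̄·Hᵀ·S⁻¹ = [5/17; 97/153]
x' = x̄ + K·y = [49/17, 478/153]
P' = (I − K·H)·P̄ = [132/17 76/17; 76/17 536/153]

x' = [49/17, 478/153]
P' = [132/17 76/17; 76/17 536/153]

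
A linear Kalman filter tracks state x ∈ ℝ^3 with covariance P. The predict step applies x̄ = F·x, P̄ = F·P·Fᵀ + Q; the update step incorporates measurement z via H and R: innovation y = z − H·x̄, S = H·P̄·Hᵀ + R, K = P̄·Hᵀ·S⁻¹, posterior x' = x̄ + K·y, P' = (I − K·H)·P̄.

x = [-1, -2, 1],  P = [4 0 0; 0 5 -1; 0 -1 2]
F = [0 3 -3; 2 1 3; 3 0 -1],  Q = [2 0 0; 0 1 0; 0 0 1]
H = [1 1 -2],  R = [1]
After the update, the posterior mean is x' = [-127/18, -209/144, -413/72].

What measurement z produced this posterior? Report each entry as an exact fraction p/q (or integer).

x̄ = F·x = [-9, -1, -4]
P̄ = F·P·Fᵀ + Q = [83 -9 9; -9 34 19; 9 19 39]
S = H·P̄·Hᵀ + R = [144]
K = P̄·Hᵀ·S⁻¹ = [7/18; -13/144; -25/72]
x' − x̄ = [35/18, -65/144, -125/72] = K·y
y = (KᵀK)⁻¹·Kᵀ·(x' − x̄) = [5]
z = y + H·x̄ = [5] + [-2] = [3]

z = [3]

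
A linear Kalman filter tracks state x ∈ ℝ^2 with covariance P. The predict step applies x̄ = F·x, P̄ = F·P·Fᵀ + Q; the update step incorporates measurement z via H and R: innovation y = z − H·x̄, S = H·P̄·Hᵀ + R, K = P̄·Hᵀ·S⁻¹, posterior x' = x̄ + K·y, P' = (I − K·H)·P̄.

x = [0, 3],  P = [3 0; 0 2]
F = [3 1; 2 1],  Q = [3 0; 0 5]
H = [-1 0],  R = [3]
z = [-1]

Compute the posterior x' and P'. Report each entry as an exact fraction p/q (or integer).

x' = [41/35, 13/7]
P' = [96/35 12/7; 12/7 53/7]

x̄ = F·x = [3, 3]
P̄ = F·P·Fᵀ + Q = [32 20; 20 19]
y = z − H·x̄ = [2]
S = H·P̄·Hᵀ + R = [35]
K = P̄·Hᵀ·S⁻¹ = [-32/35; -4/7]
x' = x̄ + K·y = [41/35, 13/7]
P' = (I − K·H)·P̄ = [96/35 12/7; 12/7 53/7]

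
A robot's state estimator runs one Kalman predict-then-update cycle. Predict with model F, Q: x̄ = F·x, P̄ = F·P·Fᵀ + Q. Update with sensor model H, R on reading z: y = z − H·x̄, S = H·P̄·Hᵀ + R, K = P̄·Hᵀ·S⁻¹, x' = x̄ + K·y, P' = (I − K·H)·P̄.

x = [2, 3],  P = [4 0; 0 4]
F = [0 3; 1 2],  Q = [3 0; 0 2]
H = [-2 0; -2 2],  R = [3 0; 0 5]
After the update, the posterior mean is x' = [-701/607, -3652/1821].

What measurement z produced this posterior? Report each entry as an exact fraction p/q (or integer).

x̄ = F·x = [9, 8]
P̄ = F·P·Fᵀ + Q = [39 24; 24 22]
S = H·P̄·Hᵀ + R = [159 60; 60 57]
K = P̄·Hᵀ·S⁻¹ = [-294/607 -10/607; -832/1821 748/1821]
x' − x̄ = [-6164/607, -18220/1821] = K·y
y = (KᵀK)⁻¹·Kᵀ·(x' − x̄) = [21, -1]
z = y + H·x̄ = [21, -1] + [-18, -2] = [3, -3]

z = [3, -3]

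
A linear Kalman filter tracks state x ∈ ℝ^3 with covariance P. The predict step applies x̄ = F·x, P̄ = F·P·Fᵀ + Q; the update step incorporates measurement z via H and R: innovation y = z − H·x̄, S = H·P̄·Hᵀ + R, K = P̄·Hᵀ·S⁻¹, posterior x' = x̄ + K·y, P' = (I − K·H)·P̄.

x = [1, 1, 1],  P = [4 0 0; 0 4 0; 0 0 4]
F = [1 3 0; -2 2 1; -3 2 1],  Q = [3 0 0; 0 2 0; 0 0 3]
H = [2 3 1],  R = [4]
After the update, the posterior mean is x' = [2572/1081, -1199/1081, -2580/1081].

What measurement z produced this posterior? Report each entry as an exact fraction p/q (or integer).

z = [-1]

x̄ = F·x = [4, 1, 0]
P̄ = F·P·Fᵀ + Q = [43 16 12; 16 38 44; 12 44 59]
S = H·P̄·Hᵀ + R = [1081]
K = P̄·Hᵀ·S⁻¹ = [146/1081; 190/1081; 215/1081]
x' − x̄ = [-1752/1081, -2280/1081, -2580/1081] = K·y
y = (KᵀK)⁻¹·Kᵀ·(x' − x̄) = [-12]
z = y + H·x̄ = [-12] + [11] = [-1]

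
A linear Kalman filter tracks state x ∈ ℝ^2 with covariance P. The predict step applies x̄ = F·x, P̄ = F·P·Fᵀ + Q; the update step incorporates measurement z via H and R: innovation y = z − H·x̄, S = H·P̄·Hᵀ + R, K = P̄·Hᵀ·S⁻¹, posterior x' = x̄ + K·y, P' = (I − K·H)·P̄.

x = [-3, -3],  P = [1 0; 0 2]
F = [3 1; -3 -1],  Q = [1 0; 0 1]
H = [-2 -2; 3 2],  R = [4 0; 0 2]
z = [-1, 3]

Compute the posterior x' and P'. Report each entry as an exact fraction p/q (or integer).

x̄ = F·x = [-12, 12]
P̄ = F·P·Fᵀ + Q = [12 -11; -11 12]
y = z − H·x̄ = [-1, 15]
S = H·P̄·Hᵀ + R = [12 -10; -10 26]
K = P̄·Hᵀ·S⁻¹ = [22/53 37/53; -71/106 -32/53]
x' = x̄ + K·y = [-103/53, 383/106]
P' = (I − K·H)·P̄ = [162/53 -206/53; -206/53 277/53]

x' = [-103/53, 383/106]
P' = [162/53 -206/53; -206/53 277/53]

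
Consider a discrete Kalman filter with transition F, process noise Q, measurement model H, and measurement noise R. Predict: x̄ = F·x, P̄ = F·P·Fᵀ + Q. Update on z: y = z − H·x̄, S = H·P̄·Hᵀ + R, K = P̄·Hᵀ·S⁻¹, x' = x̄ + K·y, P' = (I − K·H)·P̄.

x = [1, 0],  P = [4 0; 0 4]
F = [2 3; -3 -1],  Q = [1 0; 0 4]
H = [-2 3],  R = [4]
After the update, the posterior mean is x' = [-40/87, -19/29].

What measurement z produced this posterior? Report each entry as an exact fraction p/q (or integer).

x̄ = F·x = [2, -3]
P̄ = F·P·Fᵀ + Q = [53 -36; -36 44]
S = H·P̄·Hᵀ + R = [1044]
K = P̄·Hᵀ·S⁻¹ = [-107/522; 17/87]
x' − x̄ = [-214/87, 68/29] = K·y
y = (KᵀK)⁻¹·Kᵀ·(x' − x̄) = [12]
z = y + H·x̄ = [12] + [-13] = [-1]

z = [-1]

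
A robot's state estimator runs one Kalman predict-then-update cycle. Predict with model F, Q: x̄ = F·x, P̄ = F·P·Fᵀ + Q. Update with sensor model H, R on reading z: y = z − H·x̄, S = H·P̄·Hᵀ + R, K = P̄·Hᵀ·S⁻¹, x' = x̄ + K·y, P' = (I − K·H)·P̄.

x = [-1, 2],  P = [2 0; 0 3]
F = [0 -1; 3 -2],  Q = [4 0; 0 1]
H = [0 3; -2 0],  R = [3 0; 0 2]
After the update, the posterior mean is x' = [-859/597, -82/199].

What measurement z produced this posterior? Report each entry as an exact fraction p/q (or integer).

z = [-1, 3]

x̄ = F·x = [-2, -7]
P̄ = F·P·Fᵀ + Q = [7 6; 6 31]
S = H·P̄·Hᵀ + R = [282 -36; -36 30]
K = P̄·Hᵀ·S⁻¹ = [1/199 -275/597; 131/398 -1/199]
x' − x̄ = [335/597, 1311/199] = K·y
y = (KᵀK)⁻¹·Kᵀ·(x' − x̄) = [20, -1]
z = y + H·x̄ = [20, -1] + [-21, 4] = [-1, 3]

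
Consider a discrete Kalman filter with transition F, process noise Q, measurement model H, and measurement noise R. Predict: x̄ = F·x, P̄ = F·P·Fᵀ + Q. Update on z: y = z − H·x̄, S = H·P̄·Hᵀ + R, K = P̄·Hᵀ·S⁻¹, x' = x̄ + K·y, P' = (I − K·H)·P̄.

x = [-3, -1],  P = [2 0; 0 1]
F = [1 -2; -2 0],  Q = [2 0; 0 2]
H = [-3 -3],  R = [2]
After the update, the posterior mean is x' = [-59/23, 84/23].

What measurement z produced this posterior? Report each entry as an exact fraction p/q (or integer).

z = [-3]

x̄ = F·x = [-1, 6]
P̄ = F·P·Fᵀ + Q = [8 -4; -4 10]
S = H·P̄·Hᵀ + R = [92]
K = P̄·Hᵀ·S⁻¹ = [-3/23; -9/46]
x' − x̄ = [-36/23, -54/23] = K·y
y = (KᵀK)⁻¹·Kᵀ·(x' − x̄) = [12]
z = y + H·x̄ = [12] + [-15] = [-3]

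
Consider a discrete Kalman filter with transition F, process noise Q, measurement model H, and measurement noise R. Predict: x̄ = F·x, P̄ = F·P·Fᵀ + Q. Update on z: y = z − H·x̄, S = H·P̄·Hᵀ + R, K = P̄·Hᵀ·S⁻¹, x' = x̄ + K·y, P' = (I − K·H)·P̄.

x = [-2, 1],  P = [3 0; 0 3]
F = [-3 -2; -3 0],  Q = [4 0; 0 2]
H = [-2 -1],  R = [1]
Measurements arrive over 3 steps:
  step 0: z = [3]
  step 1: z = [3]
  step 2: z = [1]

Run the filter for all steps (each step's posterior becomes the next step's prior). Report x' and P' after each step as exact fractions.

step 0: x' = [-681/310, 449/310], P' = [561/310 -1009/310; -1009/310 2101/310]
step 1: x' = [-516/251, 18934/12299], P' = [951/251 -1817/251; -1817/251 181725/12299]
step 2: x' = [-298891/505424, 256477/505424], P' = [3643341/505424 -7147307/505424; -7147307/505424 14508989/505424]

step 0: x̄ = F·x = [4, 6]
step 0: P̄ = F·P·Fᵀ + Q = [43 27; 27 29]
step 0: y = z − H·x̄ = [17]
step 0: S = H·P̄·Hᵀ + R = [310]
step 0: K = P̄·Hᵀ·S⁻¹ = [-113/310; -83/310]
step 0: x' = x̄ + K·y = [-681/310, 449/310]
step 0: P' = (I − K·H)·P̄ = [561/310 -1009/310; -1009/310 2101/310]
step 1: x̄ = F·x = [229/62, 2043/310]
step 1: P̄ = F·P·Fᵀ + Q = [517/62 -201/62; -201/62 5669/310]
step 1: y = z − H·x̄ = [5263/310]
step 1: S = H·P̄·Hᵀ + R = [12299/310]
step 1: K = P̄·Hᵀ·S⁻¹ = [-85/251; -3659/12299]
step 1: x' = x̄ + K·y = [-516/251, 18934/12299]
step 1: P' = (I − K·H)·P̄ = [951/251 -1817/251; -1817/251 181725/12299]
step 2: x̄ = F·x = [37984/12299, 1548/251]
step 2: P̄ = F·P·Fᵀ + Q = [127091/12299 -2343/251; -2343/251 9061/251]
step 2: y = z − H·x̄ = [164119/12299]
step 2: S = H·P̄·Hᵀ + R = [505424/12299]
step 2: K = P̄·Hᵀ·S⁻¹ = [-139375/505424; -214375/505424]
step 2: x' = x̄ + K·y = [-298891/505424, 256477/505424]
step 2: P' = (I − K·H)·P̄ = [3643341/505424 -7147307/505424; -7147307/505424 14508989/505424]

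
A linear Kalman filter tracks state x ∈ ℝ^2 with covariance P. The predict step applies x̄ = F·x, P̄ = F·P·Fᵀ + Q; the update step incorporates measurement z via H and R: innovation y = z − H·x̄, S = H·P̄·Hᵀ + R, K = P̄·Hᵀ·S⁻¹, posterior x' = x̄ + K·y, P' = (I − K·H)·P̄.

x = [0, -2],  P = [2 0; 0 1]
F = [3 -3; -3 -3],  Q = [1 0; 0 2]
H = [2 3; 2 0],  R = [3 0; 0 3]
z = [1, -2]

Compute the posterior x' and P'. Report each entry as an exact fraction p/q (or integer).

x' = [-8117/9152, 9303/9152]
P' = [6663/9152 -4413/9152; -4413/9152 5935/9152]

x̄ = F·x = [6, 6]
P̄ = F·P·Fᵀ + Q = [28 -9; -9 29]
y = z − H·x̄ = [-29, -14]
S = H·P̄·Hᵀ + R = [268 58; 58 115]
K = P̄·Hᵀ·S⁻¹ = [29/9152 2221/4576; 2993/9152 -1471/4576]
x' = x̄ + K·y = [-8117/9152, 9303/9152]
P' = (I − K·H)·P̄ = [6663/9152 -4413/9152; -4413/9152 5935/9152]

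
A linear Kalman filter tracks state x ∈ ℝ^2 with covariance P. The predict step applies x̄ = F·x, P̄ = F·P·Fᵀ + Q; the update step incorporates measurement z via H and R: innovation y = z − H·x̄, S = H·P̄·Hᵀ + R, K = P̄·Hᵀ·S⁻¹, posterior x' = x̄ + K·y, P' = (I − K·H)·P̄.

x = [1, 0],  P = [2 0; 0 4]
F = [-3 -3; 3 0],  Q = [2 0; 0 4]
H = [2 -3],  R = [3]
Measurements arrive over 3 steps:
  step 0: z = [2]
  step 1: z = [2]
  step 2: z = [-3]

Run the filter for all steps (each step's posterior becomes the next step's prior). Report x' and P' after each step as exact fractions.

step 0: x' = [899/641, 189/641], P' = [8340/641 5394/641; 5394/641 3698/641]
step 1: x' = [164962/120427, 758151/3010675], P' = [455952/120427 272598/120427; 272598/120427 5023384/3010675]
step 2: x' = [-102074223/4113764549, 4103092698/4113764549], P' = [15248932170/4113764549 9121203318/4113764549; 9121203318/4113764549 6752545412/4113764549]

step 0: x̄ = F·x = [-3, 3]
step 0: P̄ = F·P·Fᵀ + Q = [56 -18; -18 22]
step 0: y = z − H·x̄ = [17]
step 0: S = H·P̄·Hᵀ + R = [641]
step 0: K = P̄·Hᵀ·S⁻¹ = [166/641; -102/641]
step 0: x' = x̄ + K·y = [899/641, 189/641]
step 0: P' = (I − K·H)·P̄ = [8340/641 5394/641; 5394/641 3698/641]
step 1: x̄ = F·x = [-3264/641, 2697/641]
step 1: P̄ = F·P·Fᵀ + Q = [206716/641 -123606/641; -123606/641 77624/641]
step 1: y = z − H·x̄ = [15901/641]
step 1: S = H·P̄·Hᵀ + R = [3010675/641]
step 1: K = P̄·Hᵀ·S⁻¹ = [31370/120427; -480084/3010675]
step 1: x' = x̄ + K·y = [164962/120427, 758151/3010675]
step 1: P' = (I − K·H)·P̄ = [455952/120427 272598/120427; 272598/120427 5023384/3010675]
step 2: x̄ = F·x = [-14646603/3010675, 494886/120427]
step 2: P̄ = F·P·Fᵀ + Q = [276490106/3010675 -6556950/120427; -6556950/120427 4585276/120427]
step 2: y = z − H·x̄ = [57377631/3010675]
step 2: S = H·P̄·Hᵀ + R = [4113764549/3010675]
step 2: K = P̄·Hᵀ·S⁻¹ = [1044751462/4113764549; -671743200/4113764549]
step 2: x' = x̄ + K·y = [-102074223/4113764549, 4103092698/4113764549]
step 2: P' = (I − K·H)·P̄ = [15248932170/4113764549 9121203318/4113764549; 9121203318/4113764549 6752545412/4113764549]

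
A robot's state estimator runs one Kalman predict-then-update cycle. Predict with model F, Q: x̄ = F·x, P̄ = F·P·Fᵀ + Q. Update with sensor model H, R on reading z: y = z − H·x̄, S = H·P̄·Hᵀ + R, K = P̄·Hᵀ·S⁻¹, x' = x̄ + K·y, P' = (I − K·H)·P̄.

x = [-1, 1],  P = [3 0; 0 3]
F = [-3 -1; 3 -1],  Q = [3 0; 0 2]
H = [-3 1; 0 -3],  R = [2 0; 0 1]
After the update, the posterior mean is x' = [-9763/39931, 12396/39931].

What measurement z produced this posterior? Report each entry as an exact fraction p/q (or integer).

z = [1, -1]

x̄ = F·x = [2, -4]
P̄ = F·P·Fᵀ + Q = [33 -24; -24 32]
S = H·P̄·Hᵀ + R = [475 -312; -312 289]
K = P̄·Hᵀ·S⁻¹ = [-13083/39931 -4176/39931; 104/39931 -13152/39931]
x' − x̄ = [-89625/39931, 172120/39931] = K·y
y = (KᵀK)⁻¹·Kᵀ·(x' − x̄) = [11, -13]
z = y + H·x̄ = [11, -13] + [-10, 12] = [1, -1]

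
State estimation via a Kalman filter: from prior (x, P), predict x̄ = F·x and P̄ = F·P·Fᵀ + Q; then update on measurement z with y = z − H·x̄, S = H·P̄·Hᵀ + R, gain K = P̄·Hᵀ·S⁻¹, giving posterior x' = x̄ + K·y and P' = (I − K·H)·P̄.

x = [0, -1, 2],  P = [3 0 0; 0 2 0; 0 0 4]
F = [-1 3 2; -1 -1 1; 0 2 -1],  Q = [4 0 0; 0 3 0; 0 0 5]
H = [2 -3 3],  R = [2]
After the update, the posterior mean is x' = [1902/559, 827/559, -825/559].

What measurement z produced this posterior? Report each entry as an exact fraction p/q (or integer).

x̄ = F·x = [1, 3, -4]
P̄ = F·P·Fᵀ + Q = [41 5 4; 5 12 -8; 4 -8 17]
S = H·P̄·Hᵀ + R = [559]
K = P̄·Hᵀ·S⁻¹ = [79/559; -50/559; 83/559]
x' − x̄ = [1343/559, -850/559, 1411/559] = K·y
y = (KᵀK)⁻¹·Kᵀ·(x' − x̄) = [17]
z = y + H·x̄ = [17] + [-19] = [-2]

z = [-2]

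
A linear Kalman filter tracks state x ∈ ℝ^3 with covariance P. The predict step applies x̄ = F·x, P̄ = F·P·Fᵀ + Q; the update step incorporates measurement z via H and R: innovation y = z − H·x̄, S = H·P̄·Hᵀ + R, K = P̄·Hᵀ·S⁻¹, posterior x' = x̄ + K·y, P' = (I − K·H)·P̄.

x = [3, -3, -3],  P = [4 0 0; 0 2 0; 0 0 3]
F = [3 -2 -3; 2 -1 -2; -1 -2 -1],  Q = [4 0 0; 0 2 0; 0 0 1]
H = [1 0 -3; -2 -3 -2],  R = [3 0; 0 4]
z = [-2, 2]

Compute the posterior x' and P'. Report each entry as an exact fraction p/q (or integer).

x' = [-21166/55127, -37051/55127, 62543/110254]
P' = [103893/55127 -71286/55127 27024/55127; -71286/55127 77152/55127 -29090/55127; 27024/55127 -29090/55127 24530/55127]

x̄ = F·x = [24, 15, 6]
P̄ = F·P·Fᵀ + Q = [75 46 5; 46 32 2; 5 2 16]
y = z − H·x̄ = [-8, 107]
S = H·P̄·Hᵀ + R = [192 -154; -154 1272]
K = P̄·Hᵀ·S⁻¹ = [7607/55127 -11994/55127; 5328/55127 -7676/55127; -15522/55127 -7919/110254]
x' = x̄ + K·y = [-21166/55127, -37051/55127, 62543/110254]
P' = (I − K·H)·P̄ = [103893/55127 -71286/55127 27024/55127; -71286/55127 77152/55127 -29090/55127; 27024/55127 -29090/55127 24530/55127]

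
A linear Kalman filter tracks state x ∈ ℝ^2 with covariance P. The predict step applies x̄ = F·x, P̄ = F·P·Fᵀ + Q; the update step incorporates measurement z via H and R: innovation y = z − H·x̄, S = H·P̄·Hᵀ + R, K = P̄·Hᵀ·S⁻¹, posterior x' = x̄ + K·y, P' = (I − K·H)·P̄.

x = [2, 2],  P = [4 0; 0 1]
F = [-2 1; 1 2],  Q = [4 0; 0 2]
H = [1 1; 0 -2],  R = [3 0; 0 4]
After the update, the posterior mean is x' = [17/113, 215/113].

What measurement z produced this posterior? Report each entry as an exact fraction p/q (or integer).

x̄ = F·x = [-2, 6]
P̄ = F·P·Fᵀ + Q = [21 -6; -6 10]
S = H·P̄·Hᵀ + R = [22 -8; -8 44]
K = P̄·Hᵀ·S⁻¹ = [189/226 48/113; 2/113 -51/113]
x' − x̄ = [243/113, -463/113] = K·y
y = (KᵀK)⁻¹·Kᵀ·(x' − x̄) = [-2, 9]
z = y + H·x̄ = [-2, 9] + [4, -12] = [2, -3]

z = [2, -3]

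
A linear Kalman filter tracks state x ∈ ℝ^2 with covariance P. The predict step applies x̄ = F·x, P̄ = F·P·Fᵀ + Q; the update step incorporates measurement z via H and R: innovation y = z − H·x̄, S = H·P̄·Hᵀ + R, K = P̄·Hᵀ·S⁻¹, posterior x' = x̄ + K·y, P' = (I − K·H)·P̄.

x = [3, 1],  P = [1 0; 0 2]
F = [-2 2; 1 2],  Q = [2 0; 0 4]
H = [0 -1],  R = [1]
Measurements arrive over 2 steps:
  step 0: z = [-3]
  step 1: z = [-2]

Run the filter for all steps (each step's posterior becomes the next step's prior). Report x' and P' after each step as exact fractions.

step 0: x̄ = F·x = [-4, 5]
step 0: P̄ = F·P·Fᵀ + Q = [14 6; 6 13]
step 0: y = z − H·x̄ = [2]
step 0: S = H·P̄·Hᵀ + R = [14]
step 0: K = P̄·Hᵀ·S⁻¹ = [-3/7; -13/14]
step 0: x' = x̄ + K·y = [-34/7, 22/7]
step 0: P' = (I − K·H)·P̄ = [80/7 3/7; 3/7 13/14]
step 1: x̄ = F·x = [16, 10/7]
step 1: P̄ = F·P·Fᵀ + Q = [48 -20; -20 146/7]
step 1: y = z − H·x̄ = [-4/7]
step 1: S = H·P̄·Hᵀ + R = [153/7]
step 1: K = P̄·Hᵀ·S⁻¹ = [140/153; -146/153]
step 1: x' = x̄ + K·y = [2368/153, 302/153]
step 1: P' = (I − K·H)·P̄ = [4544/153 -140/153; -140/153 146/153]

step 0: x' = [-34/7, 22/7], P' = [80/7 3/7; 3/7 13/14]
step 1: x' = [2368/153, 302/153], P' = [4544/153 -140/153; -140/153 146/153]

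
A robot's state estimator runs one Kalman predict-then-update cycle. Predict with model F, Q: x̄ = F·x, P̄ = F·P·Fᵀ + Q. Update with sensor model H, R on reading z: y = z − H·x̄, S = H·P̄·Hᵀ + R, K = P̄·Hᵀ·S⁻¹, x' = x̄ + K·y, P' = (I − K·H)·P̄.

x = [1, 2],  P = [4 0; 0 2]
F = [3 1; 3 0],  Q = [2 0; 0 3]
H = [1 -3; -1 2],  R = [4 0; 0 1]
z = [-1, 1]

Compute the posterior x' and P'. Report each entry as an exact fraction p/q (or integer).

x̄ = F·x = [5, 3]
P̄ = F·P·Fᵀ + Q = [40 36; 36 39]
y = z − H·x̄ = [3, 0]
S = H·P̄·Hᵀ + R = [179 -94; -94 53]
K = P̄·Hᵀ·S⁻¹ = [-596/651 -664/651; -115/217 -32/217]
x' = x̄ + K·y = [489/217, 306/217]
P' = (I − K·H)·P̄ = [6760/651 1016/217; 1016/217 492/217]

x' = [489/217, 306/217]
P' = [6760/651 1016/217; 1016/217 492/217]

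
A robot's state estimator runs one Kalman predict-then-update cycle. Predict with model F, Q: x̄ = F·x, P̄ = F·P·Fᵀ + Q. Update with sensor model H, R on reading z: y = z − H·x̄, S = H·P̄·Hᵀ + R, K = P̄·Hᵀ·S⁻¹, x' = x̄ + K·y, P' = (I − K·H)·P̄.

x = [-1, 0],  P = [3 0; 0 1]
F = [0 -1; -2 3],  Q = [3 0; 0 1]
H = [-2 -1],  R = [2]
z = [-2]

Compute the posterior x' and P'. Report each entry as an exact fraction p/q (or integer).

x̄ = F·x = [0, 2]
P̄ = F·P·Fᵀ + Q = [4 -3; -3 22]
y = z − H·x̄ = [0]
S = H·P̄·Hᵀ + R = [28]
K = P̄·Hᵀ·S⁻¹ = [-5/28; -4/7]
x' = x̄ + K·y = [0, 2]
P' = (I − K·H)·P̄ = [87/28 -41/7; -41/7 90/7]

x' = [0, 2]
P' = [87/28 -41/7; -41/7 90/7]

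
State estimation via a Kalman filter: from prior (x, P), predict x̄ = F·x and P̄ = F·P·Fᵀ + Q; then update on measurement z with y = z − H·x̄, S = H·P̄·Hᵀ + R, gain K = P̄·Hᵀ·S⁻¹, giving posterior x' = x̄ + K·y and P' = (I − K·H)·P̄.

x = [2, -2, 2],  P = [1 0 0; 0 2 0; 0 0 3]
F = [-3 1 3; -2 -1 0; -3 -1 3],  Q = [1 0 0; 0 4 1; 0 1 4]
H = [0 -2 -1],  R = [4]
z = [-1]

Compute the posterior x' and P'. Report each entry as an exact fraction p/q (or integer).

x̄ = F·x = [-2, -2, 2]
P̄ = F·P·Fᵀ + Q = [39 4 34; 4 10 9; 34 9 42]
y = z − H·x̄ = [-3]
S = H·P̄·Hᵀ + R = [122]
K = P̄·Hᵀ·S⁻¹ = [-21/61; -29/122; -30/61]
x' = x̄ + K·y = [-59/61, -157/122, 212/61]
P' = (I − K·H)·P̄ = [1497/61 -365/61 814/61; -365/61 379/122 -321/61; 814/61 -321/61 762/61]

x' = [-59/61, -157/122, 212/61]
P' = [1497/61 -365/61 814/61; -365/61 379/122 -321/61; 814/61 -321/61 762/61]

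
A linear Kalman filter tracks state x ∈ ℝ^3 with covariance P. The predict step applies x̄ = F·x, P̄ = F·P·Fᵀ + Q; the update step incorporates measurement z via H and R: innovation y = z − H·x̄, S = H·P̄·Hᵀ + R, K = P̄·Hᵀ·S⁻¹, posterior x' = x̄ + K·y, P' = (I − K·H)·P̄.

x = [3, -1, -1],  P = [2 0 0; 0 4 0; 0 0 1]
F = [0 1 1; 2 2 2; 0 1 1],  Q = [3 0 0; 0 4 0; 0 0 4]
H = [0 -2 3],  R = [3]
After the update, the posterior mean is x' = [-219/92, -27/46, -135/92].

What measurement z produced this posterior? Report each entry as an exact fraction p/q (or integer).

z = [-3]

x̄ = F·x = [-2, 2, -2]
P̄ = F·P·Fᵀ + Q = [8 10 5; 10 32 10; 5 10 9]
S = H·P̄·Hᵀ + R = [92]
K = P̄·Hᵀ·S⁻¹ = [-5/92; -17/46; 7/92]
x' − x̄ = [-35/92, -119/46, 49/92] = K·y
y = (KᵀK)⁻¹·Kᵀ·(x' − x̄) = [7]
z = y + H·x̄ = [7] + [-10] = [-3]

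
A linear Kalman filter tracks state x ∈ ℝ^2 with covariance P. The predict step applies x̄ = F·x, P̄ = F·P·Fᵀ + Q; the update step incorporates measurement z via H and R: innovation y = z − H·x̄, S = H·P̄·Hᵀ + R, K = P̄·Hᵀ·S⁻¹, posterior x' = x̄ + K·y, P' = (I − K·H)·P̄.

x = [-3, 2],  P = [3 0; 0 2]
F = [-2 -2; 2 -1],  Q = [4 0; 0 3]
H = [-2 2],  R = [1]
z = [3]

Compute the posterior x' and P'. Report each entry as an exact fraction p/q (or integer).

x' = [-1014/229, -682/229]
P' = [1400/229 1368/229; 1368/229 1393/229]

x̄ = F·x = [2, -8]
P̄ = F·P·Fᵀ + Q = [24 -8; -8 17]
y = z − H·x̄ = [23]
S = H·P̄·Hᵀ + R = [229]
K = P̄·Hᵀ·S⁻¹ = [-64/229; 50/229]
x' = x̄ + K·y = [-1014/229, -682/229]
P' = (I − K·H)·P̄ = [1400/229 1368/229; 1368/229 1393/229]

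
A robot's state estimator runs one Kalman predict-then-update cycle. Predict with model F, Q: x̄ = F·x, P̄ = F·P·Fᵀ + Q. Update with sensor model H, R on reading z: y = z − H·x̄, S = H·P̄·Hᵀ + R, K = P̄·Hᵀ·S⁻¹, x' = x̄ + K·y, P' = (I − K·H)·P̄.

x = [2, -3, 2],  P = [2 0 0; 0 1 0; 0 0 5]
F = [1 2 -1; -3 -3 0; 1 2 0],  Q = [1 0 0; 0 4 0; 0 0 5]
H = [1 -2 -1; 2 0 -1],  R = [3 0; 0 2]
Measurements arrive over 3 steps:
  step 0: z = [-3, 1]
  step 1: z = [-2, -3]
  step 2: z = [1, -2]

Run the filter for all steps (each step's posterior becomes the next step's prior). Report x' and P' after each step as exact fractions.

step 0: x' = [-7404/3425, 9239/3425, -16159/3425], P' = [7368/3425 -2988/3425 12228/3425; -2988/3425 5083/3425 -7748/3425; 12228/3425 -7748/3425 25738/3425]
step 1: x' = [-62577/3169708, -196699/792427, 1871437/792427], P' = [31442289/12678832 -1411799/1584854 3199184/792427; -1411799/1584854 1148829/792427 -1788016/792427; 3199184/792427 -1788016/792427 6448342/792427]
step 2: x' = [-53386397749/52275063007, -50611507157/52275063007, 2749618580/52275063007], P' = [128930454722/52275063007 -46290018223/52275063007 209858537134/52275063007; -46290018223/52275063007 76132084373/52275063007 -117886268120/52275063007; 209858537134/52275063007 -117886268120/52275063007 423743848862/52275063007]

step 0: x̄ = F·x = [-6, 3, -4]
step 0: P̄ = F·P·Fᵀ + Q = [12 -12 6; -12 31 -12; 6 -12 11]
step 0: y = z − H·x̄ = [5, 9]
step 0: S = H·P̄·Hᵀ + R = [138 41; 41 37]
step 0: K = P̄·Hᵀ·S⁻¹ = [372/3425 1254/3425; -1802/3425 886/3425; 662/3425 -641/3425]
step 0: x' = x̄ + K·y = [-7404/3425, 9239/3425, -16159/3425]
step 0: P' = (I − K·H)·P̄ = [7368/3425 -2988/3425 12228/3425; -2988/3425 5083/3425 -7748/3425; 12228/3425 -7748/3425 25738/3425]
step 1: x̄ = F·x = [27233/3425, -1101/685, 11074/3425]
step 1: P̄ = F·P·Fᵀ + Q = [51447/3425 -2454/685 19016/3425; -2454/685 2879/137 -5142/685; 19016/3425 -5142/685 32873/3425]
step 1: y = z − H·x̄ = [-34019/3425, -53667/3425]
step 1: S = H·P̄·Hᵀ + R = [290703/3425 76379/3425; 76379/3425 169447/3425]
step 1: K = P̄·Hᵀ·S⁻¹ = [948043/12678832 5848817/12678832; -810361/1584854 376217/1584854; 108958/792427 -24987/792427]
step 1: x' = x̄ + K·y = [-62577/3169708, -196699/792427, 1871437/792427]
step 1: P' = (I − K·H)·P̄ = [31442289/12678832 -1411799/1584854 3199184/792427; -1411799/1584854 1148829/792427 -1788016/792427; 3199184/792427 -1788016/792427 6448342/792427]
step 2: x̄ = F·x = [-9121917/3169708, 2548119/3169708, -1636169/3169708]
step 2: P̄ = F·P·Fᵀ + Q = [187701217/12678832 -35228859/12678832 65819345/12678832; -35228859/12678832 295828249/12678832 -102964923/12678832; 65819345/12678832 -102964923/12678832 123183937/12678832]
step 2: y = z − H·x̄ = [7875847/1584854, 10268249/3169708]
step 2: S = H·P̄·Hᵀ + R = [282412925/3169708 118056963/6339416; 118056963/6339416 636069089/12678832]
step 2: K = P̄·Hᵀ·S⁻¹ = [3883984678/52275063007 24001186155/52275063007; -26889306283/52275063007 12653115837/52275063007; 7295741504/52275063007 -2013387297/52275063007]
step 2: x' = x̄ + K·y = [-53386397749/52275063007, -50611507157/52275063007, 2749618580/52275063007]
step 2: P' = (I − K·H)·P̄ = [128930454722/52275063007 -46290018223/52275063007 209858537134/52275063007; -46290018223/52275063007 76132084373/52275063007 -117886268120/52275063007; 209858537134/52275063007 -117886268120/52275063007 423743848862/52275063007]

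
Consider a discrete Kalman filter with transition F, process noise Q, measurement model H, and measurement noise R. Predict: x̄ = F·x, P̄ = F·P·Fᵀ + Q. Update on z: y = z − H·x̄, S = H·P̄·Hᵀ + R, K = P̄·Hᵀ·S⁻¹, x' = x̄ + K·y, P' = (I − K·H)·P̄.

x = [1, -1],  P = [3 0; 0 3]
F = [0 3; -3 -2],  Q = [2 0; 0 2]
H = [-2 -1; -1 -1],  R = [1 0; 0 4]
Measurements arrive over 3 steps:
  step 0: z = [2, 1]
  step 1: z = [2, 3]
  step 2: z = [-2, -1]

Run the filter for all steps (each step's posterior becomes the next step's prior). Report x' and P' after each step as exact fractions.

step 0: x' = [-106/113, -19/113], P' = [4441/1243 -7857/1243; -7857/1243 14869/1243]
step 1: x' = [-1333586/647651, 1170509/647651], P' = [840302/647651 -1285692/647651; -1285692/647651 2401230/647651]
step 2: x' = [-18817361/112757915, 51579788/22551583], P' = [141544232/112757915 -43276860/22551583; -43276860/22551583 81280672/22551583]

step 0: x̄ = F·x = [-3, -1]
step 0: P̄ = F·P·Fᵀ + Q = [29 -18; -18 41]
step 0: y = z − H·x̄ = [-5, -3]
step 0: S = H·P̄·Hᵀ + R = [86 45; 45 38]
step 0: K = P̄·Hᵀ·S⁻¹ = [-1025/1243 854/1243; 845/1243 -1753/1243]
step 0: x' = x̄ + K·y = [-106/113, -19/113]
step 0: P' = (I − K·H)·P̄ = [4441/1243 -7857/1243; -7857/1243 14869/1243]
step 1: x̄ = F·x = [-57/113, 356/113]
step 1: P̄ = F·P·Fᵀ + Q = [136307/1243 -18501/1243; -18501/1243 7647/1243]
step 1: y = z − H·x̄ = [468/113, 638/113]
step 1: S = H·P̄·Hᵀ + R = [480114/1243 224758/1243; 224758/1243 111924/1243]
step 1: K = P̄·Hᵀ·S⁻¹ = [-394912/647651 222695/1295302; 170154/647651 -557769/1295302]
step 1: x' = x̄ + K·y = [-1333586/647651, 1170509/647651]
step 1: P' = (I − K·H)·P̄ = [840302/647651 -1285692/647651; -1285692/647651 2401230/647651]
step 2: x̄ = F·x = [3511527/647651, 1659740/647651]
step 2: P̄ = F·P·Fᵀ + Q = [22906372/647651 -2836152/647651; -2836152/647651 3034636/647651]
step 2: y = z − H·x̄ = [7387492/647651, 4523616/647651]
step 2: S = H·P̄·Hᵀ + R = [83963167/647651 40338924/647651; 40338924/647651 22859308/647651]
step 2: K = P̄·Hᵀ·S⁻¹ = [-66704164/112757915 18710017/112757915; 5273048/22551583 -9500953/22551583]
step 2: x' = x̄ + K·y = [-18817361/112757915, 51579788/22551583]
step 2: P' = (I − K·H)·P̄ = [141544232/112757915 -43276860/22551583; -43276860/22551583 81280672/22551583]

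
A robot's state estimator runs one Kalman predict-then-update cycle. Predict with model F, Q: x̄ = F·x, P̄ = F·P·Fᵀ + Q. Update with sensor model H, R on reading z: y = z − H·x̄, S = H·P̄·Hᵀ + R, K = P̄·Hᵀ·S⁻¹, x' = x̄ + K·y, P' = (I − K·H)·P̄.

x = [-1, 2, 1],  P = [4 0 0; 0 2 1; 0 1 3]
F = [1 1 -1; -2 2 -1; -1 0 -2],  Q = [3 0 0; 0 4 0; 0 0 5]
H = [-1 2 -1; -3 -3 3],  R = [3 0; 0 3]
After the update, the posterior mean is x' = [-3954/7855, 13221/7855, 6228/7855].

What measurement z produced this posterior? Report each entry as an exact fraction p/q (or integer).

x̄ = F·x = [0, 5, -1]
P̄ = F·P·Fᵀ + Q = [10 -4 0; -4 27 10; 0 10 21]
S = H·P̄·Hᵀ + R = [118 -93; -93 273]
K = P̄·Hᵀ·S⁻¹ = [-2196/7855 -1266/7855; 3159/7855 -46/7855; 932/7855 1267/7855]
x' − x̄ = [-3954/7855, -26054/7855, 14083/7855] = K·y
y = (KᵀK)⁻¹·Kᵀ·(x' − x̄) = [-8, 17]
z = y + H·x̄ = [-8, 17] + [11, -18] = [3, -1]

z = [3, -1]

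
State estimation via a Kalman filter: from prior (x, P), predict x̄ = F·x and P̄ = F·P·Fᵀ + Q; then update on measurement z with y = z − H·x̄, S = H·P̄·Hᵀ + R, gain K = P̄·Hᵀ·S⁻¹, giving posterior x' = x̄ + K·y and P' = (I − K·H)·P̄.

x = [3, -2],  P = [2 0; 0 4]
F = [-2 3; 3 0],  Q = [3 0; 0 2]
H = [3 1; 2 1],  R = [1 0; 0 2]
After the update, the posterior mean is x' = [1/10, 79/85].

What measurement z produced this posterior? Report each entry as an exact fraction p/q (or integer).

z = [2, -1]

x̄ = F·x = [-12, 9]
P̄ = F·P·Fᵀ + Q = [47 -12; -12 20]
S = H·P̄·Hᵀ + R = [372 242; 242 162]
K = P̄·Hᵀ·S⁻¹ = [31/50 -21/50; -406/425 596/425]
x' − x̄ = [121/10, -686/85] = K·y
y = (KᵀK)⁻¹·Kᵀ·(x' − x̄) = [29, 14]
z = y + H·x̄ = [29, 14] + [-27, -15] = [2, -1]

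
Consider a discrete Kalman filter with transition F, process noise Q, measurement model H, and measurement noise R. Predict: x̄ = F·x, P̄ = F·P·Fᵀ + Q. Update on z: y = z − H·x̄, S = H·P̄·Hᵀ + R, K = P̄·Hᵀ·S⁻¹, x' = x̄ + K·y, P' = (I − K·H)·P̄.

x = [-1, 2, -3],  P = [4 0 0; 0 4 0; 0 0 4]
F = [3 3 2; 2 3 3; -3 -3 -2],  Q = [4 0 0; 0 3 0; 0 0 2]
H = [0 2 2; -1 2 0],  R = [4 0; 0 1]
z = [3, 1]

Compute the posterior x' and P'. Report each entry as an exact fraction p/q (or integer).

x' = [-752/685, -183/2740, 1867/1370]
P' = [16148/685 8358/685 -9284/685; 8358/685 8981/1370 -4949/685; -9284/685 -4949/685 6032/685]

x̄ = F·x = [-3, -5, 3]
P̄ = F·P·Fᵀ + Q = [92 84 -88; 84 91 -84; -88 -84 90]
y = z − H·x̄ = [7, 8]
S = H·P̄·Hᵀ + R = [56 36; 36 121]
K = P̄·Hᵀ·S⁻¹ = [-463/685 568/685; -917/2740 623/685; 1083/1370 -614/685]
x' = x̄ + K·y = [-752/685, -183/2740, 1867/1370]
P' = (I − K·H)·P̄ = [16148/685 8358/685 -9284/685; 8358/685 8981/1370 -4949/685; -9284/685 -4949/685 6032/685]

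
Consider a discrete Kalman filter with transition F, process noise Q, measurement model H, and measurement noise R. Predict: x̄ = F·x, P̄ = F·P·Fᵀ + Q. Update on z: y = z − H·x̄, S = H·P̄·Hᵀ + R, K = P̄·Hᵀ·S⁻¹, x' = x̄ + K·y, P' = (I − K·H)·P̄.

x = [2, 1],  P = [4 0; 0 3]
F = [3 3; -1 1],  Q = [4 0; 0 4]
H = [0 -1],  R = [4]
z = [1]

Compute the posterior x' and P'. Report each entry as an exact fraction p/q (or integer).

x̄ = F·x = [9, -1]
P̄ = F·P·Fᵀ + Q = [67 -3; -3 11]
y = z − H·x̄ = [0]
S = H·P̄·Hᵀ + R = [15]
K = P̄·Hᵀ·S⁻¹ = [1/5; -11/15]
x' = x̄ + K·y = [9, -1]
P' = (I − K·H)·P̄ = [332/5 -4/5; -4/5 44/15]

x' = [9, -1]
P' = [332/5 -4/5; -4/5 44/15]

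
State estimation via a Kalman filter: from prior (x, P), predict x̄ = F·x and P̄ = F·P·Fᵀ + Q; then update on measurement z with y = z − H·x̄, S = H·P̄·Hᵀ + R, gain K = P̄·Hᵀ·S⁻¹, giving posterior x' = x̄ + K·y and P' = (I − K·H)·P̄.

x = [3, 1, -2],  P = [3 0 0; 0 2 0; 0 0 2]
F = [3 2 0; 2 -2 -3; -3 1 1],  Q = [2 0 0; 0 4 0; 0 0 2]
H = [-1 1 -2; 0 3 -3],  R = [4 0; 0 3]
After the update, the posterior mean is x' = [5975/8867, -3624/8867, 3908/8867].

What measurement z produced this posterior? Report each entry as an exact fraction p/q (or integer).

x̄ = F·x = [11, 10, -10]
P̄ = F·P·Fᵀ + Q = [37 10 -23; 10 42 -28; -23 -28 33]
S = H·P̄·Hᵀ + R = [215 477; 477 1182]
K = P̄·Hᵀ·S⁻¹ = [-8255/8867 4074/8867; 1282/8867 1058/8867; 1123/8867 -1826/8867]
x' − x̄ = [-91562/8867, -92294/8867, 92578/8867] = K·y
y = (KᵀK)⁻¹·Kᵀ·(x' − x̄) = [-20, -63]
z = y + H·x̄ = [-20, -63] + [19, 60] = [-1, -3]

z = [-1, -3]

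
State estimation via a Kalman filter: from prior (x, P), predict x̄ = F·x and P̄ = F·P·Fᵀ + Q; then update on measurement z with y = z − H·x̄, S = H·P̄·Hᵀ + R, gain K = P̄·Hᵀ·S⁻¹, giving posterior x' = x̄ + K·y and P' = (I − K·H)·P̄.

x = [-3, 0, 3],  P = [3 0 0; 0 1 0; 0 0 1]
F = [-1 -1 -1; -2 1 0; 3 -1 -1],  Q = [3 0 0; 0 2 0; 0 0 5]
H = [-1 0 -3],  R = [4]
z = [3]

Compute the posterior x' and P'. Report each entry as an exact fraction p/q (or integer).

x̄ = F·x = [0, 6, -12]
P̄ = F·P·Fᵀ + Q = [8 5 -7; 5 15 -19; -7 -19 34]
y = z − H·x̄ = [-33]
S = H·P̄·Hᵀ + R = [276]
K = P̄·Hᵀ·S⁻¹ = [13/276; 13/69; -95/276]
x' = x̄ + K·y = [-143/92, -5/23, -59/92]
P' = (I − K·H)·P̄ = [2039/276 176/69 -697/276; 176/69 359/69 -76/69; -697/276 -76/69 359/276]

x' = [-143/92, -5/23, -59/92]
P' = [2039/276 176/69 -697/276; 176/69 359/69 -76/69; -697/276 -76/69 359/276]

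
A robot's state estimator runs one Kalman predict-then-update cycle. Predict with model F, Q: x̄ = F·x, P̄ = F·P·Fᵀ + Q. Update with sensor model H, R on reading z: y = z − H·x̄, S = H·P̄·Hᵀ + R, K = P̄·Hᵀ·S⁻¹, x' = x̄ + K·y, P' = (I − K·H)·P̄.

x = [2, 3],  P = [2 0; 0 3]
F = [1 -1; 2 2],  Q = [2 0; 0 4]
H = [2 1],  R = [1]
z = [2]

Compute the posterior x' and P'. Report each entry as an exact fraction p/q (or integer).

x̄ = F·x = [-1, 10]
P̄ = F·P·Fᵀ + Q = [7 -2; -2 24]
y = z − H·x̄ = [-6]
S = H·P̄·Hᵀ + R = [45]
K = P̄·Hᵀ·S⁻¹ = [4/15; 4/9]
x' = x̄ + K·y = [-13/5, 22/3]
P' = (I − K·H)·P̄ = [19/5 -22/3; -22/3 136/9]

x' = [-13/5, 22/3]
P' = [19/5 -22/3; -22/3 136/9]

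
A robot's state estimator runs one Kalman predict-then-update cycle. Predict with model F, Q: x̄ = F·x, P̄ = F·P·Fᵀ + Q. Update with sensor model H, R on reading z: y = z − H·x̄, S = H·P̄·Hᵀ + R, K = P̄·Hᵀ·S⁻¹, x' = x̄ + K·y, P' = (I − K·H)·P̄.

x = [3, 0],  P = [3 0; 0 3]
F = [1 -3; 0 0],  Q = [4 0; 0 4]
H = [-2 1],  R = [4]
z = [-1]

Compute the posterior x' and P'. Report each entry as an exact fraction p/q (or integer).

x' = [23/36, 5/36]
P' = [17/9 17/9; 17/9 35/9]

x̄ = F·x = [3, 0]
P̄ = F·P·Fᵀ + Q = [34 0; 0 4]
y = z − H·x̄ = [5]
S = H·P̄·Hᵀ + R = [144]
K = P̄·Hᵀ·S⁻¹ = [-17/36; 1/36]
x' = x̄ + K·y = [23/36, 5/36]
P' = (I − K·H)·P̄ = [17/9 17/9; 17/9 35/9]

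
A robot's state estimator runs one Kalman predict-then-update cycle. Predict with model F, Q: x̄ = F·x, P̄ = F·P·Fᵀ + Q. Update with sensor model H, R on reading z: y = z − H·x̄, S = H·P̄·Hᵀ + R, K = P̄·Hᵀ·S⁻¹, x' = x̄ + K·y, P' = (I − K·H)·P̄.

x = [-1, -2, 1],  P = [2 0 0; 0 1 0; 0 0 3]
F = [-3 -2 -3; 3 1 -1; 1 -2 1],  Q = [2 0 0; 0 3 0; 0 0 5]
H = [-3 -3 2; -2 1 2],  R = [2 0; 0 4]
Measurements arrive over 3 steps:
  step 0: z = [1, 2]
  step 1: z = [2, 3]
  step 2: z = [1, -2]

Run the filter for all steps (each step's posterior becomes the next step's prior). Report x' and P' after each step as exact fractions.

step 0: x̄ = F·x = [4, -6, 4]
step 0: P̄ = F·P·Fᵀ + Q = [51 -11 -11; -11 25 1; -11 1 14]
step 0: y = z − H·x̄ = [-13, 8]
step 0: S = H·P̄·Hᵀ + R = [664 360; 360 425]
step 0: K = P̄·Hᵀ·S⁻¹ = [-235/3052 -963/3815; -866/3815 5867/19075; 629/15260 1623/19075]
step 0: x' = x̄ + K·y = [45499/15260, -11224/19075, 316251/76300]
step 0: P' = (I − K·H)·P̄ = [9139/1526 -6528/3815 48371/7630; -6528/3815 16192/19075 -29002/19075; 48371/7630 -29002/19075 277349/38150]
step 1: x̄ = F·x = [-770723/38150, 160669/38150, 316769/38150]
step 1: P̄ = F·P·Fᵀ + Q = [3816117/19075 -1047301/19075 -1666101/19075; -1047301/19075 376828/19075 489703/19075; -1666101/19075 489703/19075 901478/19075]
step 1: y = z − H·x̄ = [-47748/763, -2221203/38150]
step 1: S = H·P̄·Hᵀ + R = [1465837/763 1477297/763; 1477297/763 38800332/19075]
step 1: K = P̄·Hᵀ·S⁻¹ = [-417347741/3033815993 -541947313/3033815993; -597784472/3033815993 838828689/3033815993; -44590655/3033815993 482254489/3033815993]
step 1: x' = x̄ + K·y = [-3619417280/3033815993, 1346842195/3033815993, -97261591/3033815993]
step 1: P' = (I − K·H)·P̄ = [11025106598/3033815993 -3089550092/3033815993 11485987018/3033815993; -3089550092/3033815993 1910108448/3033815993 -2366946938/3033815993; 11485987018/3033815993 -2366946938/3033815993 13633969465/3033815993]
step 2: x̄ = F·x = [8456352223/3033815993, -9414148054/3033815993, -6410363261/3033815993]
step 2: P̄ = F·P·Fᵀ + Q = [376909552309/3033815993 -100887292225/3033815993 -157078704625/3033815993; -100887292225/3033815993 41152156490/3033815993 46940017115/3033815993; -157078704625/3033815993 46940017115/3033815993 92266551976/3033815993]
step 2: y = z − H·x̄ = [12981155022/3033815993, 33079947036/3033815993]
step 2: S = H·P̄·Hᵀ + R = [3643382209151/3033815993 3587432153403/3033815993; 3587432153403/3033815993 3777930711962/3033815993]
step 2: K = P̄·Hᵀ·S⁻¹ = [-40221372957365/294934198436021 -53057209994609/294934198436021; -58201808860280/294934198436021 81560753821805/294934198436021; -3945604220419/294934198436021 46342747894197/294934198436021]
step 2: x' = x̄ + K·y = [71467053712753/294934198436021, -274919605844098/294934198436021, -134760382702199/294934198436021]
step 2: P' = (I − K·H)·P̄ = [1056438214668054/294934198436021 -297056077182940/294934198436021 1098851833270306/294934198436021; -297056077182940/294934198436021 184925677547680/294934198436021 -226397408313170/294934198436021; 1098851833270306/294934198436021 -226397408313170/294934198436021 1304736033215285/294934198436021]

step 0: x' = [45499/15260, -11224/19075, 316251/76300], P' = [9139/1526 -6528/3815 48371/7630; -6528/3815 16192/19075 -29002/19075; 48371/7630 -29002/19075 277349/38150]
step 1: x' = [-3619417280/3033815993, 1346842195/3033815993, -97261591/3033815993], P' = [11025106598/3033815993 -3089550092/3033815993 11485987018/3033815993; -3089550092/3033815993 1910108448/3033815993 -2366946938/3033815993; 11485987018/3033815993 -2366946938/3033815993 13633969465/3033815993]
step 2: x' = [71467053712753/294934198436021, -274919605844098/294934198436021, -134760382702199/294934198436021], P' = [1056438214668054/294934198436021 -297056077182940/294934198436021 1098851833270306/294934198436021; -297056077182940/294934198436021 184925677547680/294934198436021 -226397408313170/294934198436021; 1098851833270306/294934198436021 -226397408313170/294934198436021 1304736033215285/294934198436021]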